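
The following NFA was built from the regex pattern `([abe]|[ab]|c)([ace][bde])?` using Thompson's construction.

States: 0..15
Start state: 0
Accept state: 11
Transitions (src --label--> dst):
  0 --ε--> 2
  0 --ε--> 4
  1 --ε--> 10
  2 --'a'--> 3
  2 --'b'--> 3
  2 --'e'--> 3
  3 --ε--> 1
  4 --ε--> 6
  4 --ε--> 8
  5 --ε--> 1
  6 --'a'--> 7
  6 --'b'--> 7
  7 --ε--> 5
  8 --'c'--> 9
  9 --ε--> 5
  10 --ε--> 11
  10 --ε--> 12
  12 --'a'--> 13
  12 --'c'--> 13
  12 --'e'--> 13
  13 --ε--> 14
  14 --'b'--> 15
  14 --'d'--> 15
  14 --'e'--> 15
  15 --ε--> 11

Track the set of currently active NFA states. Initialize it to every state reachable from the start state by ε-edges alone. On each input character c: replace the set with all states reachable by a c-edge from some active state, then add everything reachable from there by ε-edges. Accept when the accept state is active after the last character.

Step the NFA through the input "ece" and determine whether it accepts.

Answer: ACCEPT

Derivation:
start: ε-closure({0}) = {0,2,4,6,8}
'e' @ 1: {1,3,10,11,12}  ✓accept
'c' @ 2: {13,14}
'e' @ 3: {11,15}  ✓accept
after full input: {11,15}  (accept=11 in)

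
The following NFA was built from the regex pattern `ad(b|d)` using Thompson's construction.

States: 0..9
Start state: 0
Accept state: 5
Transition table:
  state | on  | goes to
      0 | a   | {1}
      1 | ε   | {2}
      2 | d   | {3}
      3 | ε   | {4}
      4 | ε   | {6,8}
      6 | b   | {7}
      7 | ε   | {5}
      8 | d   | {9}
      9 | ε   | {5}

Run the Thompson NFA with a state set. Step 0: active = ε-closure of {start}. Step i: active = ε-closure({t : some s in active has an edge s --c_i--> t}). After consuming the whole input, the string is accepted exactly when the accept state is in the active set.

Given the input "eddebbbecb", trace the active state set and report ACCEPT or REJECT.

Answer: REJECT

Derivation:
initial (ε-close {0}): {0}
'e' @ 1: {}  — no active states
rest 'ddebbbecb' ignored (set empty)
end set {} — state 5 not in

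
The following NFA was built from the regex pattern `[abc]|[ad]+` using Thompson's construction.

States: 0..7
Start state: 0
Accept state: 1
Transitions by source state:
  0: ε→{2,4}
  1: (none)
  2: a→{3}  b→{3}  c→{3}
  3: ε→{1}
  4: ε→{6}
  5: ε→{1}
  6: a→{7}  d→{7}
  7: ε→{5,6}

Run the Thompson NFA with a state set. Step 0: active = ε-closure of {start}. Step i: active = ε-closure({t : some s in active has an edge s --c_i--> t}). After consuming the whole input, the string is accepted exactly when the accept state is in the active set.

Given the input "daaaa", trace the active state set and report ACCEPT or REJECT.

start: ε-closure({0}) = {0,2,4,6}
'd' @ 1: {1,5,6,7}  (accept∈set)
'a' @ 2: {1,5,6,7}  (accept∈set)
'a' @ 3: {1,5,6,7}  (accept∈set)
'a' @ 4: {1,5,6,7}  (accept∈set)
'a' @ 5: {1,5,6,7}  (accept∈set)
final: {1,5,6,7}; accept 1 in set

Answer: ACCEPT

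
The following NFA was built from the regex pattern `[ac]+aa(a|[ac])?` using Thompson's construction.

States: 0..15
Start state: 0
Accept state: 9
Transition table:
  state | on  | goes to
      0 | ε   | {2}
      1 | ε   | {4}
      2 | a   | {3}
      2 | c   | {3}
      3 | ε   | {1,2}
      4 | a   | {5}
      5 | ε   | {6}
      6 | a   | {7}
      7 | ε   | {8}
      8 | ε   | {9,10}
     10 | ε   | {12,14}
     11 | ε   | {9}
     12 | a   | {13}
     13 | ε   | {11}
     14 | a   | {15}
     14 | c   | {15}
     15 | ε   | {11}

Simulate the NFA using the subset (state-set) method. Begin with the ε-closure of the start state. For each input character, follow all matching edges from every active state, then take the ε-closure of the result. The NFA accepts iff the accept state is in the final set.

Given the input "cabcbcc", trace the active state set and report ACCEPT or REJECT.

S₀ = ε-closure({0}) = {0,2}
'c' @ 1: {1,2,3,4}
'a' @ 2: {1,2,3,4,5,6}
'b' @ 3: {}  — dead — no transitions
rest 'cbcc' ignored (set empty)
after full input: {}  (accept=9 not in)

Answer: REJECT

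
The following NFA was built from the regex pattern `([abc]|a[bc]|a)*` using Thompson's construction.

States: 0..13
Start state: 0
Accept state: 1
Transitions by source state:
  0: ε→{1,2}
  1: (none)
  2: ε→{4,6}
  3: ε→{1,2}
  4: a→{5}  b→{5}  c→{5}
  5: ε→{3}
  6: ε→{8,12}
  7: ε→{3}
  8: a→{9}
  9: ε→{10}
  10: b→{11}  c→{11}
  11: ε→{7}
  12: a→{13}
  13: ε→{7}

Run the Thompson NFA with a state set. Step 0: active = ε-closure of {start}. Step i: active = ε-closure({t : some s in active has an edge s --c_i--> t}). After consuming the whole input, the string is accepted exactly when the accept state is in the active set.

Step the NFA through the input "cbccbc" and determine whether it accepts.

Answer: ACCEPT

Derivation:
S₀ = ε-closure({0}) = {0,1,2,4,6,8,12}
'c' @ 1: {1,2,3,4,5,6,8,12}  ✓accept
'b' @ 2: {1,2,3,4,5,6,8,12}  ✓accept
'c' @ 3: {1,2,3,4,5,6,8,12}  ✓accept
'c' @ 4: {1,2,3,4,5,6,8,12}  ✓accept
'b' @ 5: {1,2,3,4,5,6,8,12}  ✓accept
'c' @ 6: {1,2,3,4,5,6,8,12}  ✓accept
final: {1,2,3,4,5,6,8,12}; accept 1 in set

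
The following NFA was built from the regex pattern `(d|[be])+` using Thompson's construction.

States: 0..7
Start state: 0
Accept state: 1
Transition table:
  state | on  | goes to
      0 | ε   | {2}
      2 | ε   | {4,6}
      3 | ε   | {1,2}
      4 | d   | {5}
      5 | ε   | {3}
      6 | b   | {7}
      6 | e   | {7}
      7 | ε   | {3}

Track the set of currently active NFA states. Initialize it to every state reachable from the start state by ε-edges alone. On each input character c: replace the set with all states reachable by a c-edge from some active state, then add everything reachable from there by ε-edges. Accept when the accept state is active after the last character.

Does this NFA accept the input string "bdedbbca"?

Answer: REJECT

Derivation:
initial (ε-close {0}): {0,2,4,6}
'b' @ 1: {1,2,3,4,6,7}  (accept∈set)
'd' @ 2: {1,2,3,4,5,6}  (accept∈set)
'e' @ 3: {1,2,3,4,6,7}  (accept∈set)
'd' @ 4: {1,2,3,4,5,6}  (accept∈set)
'b' @ 5: {1,2,3,4,6,7}  (accept∈set)
'b' @ 6: {1,2,3,4,6,7}  (accept∈set)
'c' @ 7: {}  — dead — no transitions
rest 'a' ignored (set empty)
end set {} — state 1 not in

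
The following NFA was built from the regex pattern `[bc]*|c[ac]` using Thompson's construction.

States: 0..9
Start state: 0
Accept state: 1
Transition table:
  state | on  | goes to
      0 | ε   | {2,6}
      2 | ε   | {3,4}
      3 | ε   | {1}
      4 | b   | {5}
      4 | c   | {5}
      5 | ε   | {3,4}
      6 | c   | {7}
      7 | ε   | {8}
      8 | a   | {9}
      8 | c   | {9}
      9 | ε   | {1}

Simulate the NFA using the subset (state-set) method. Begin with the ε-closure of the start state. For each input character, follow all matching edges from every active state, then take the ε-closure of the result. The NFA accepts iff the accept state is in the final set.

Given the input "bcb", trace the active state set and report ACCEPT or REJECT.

Answer: ACCEPT

Steps:
initial (ε-close {0}): {0,1,2,3,4,6}
'b' @ 1: {1,3,4,5}  ✓accept
'c' @ 2: {1,3,4,5}  ✓accept
'b' @ 3: {1,3,4,5}  ✓accept
final: {1,3,4,5}; accept 1 in set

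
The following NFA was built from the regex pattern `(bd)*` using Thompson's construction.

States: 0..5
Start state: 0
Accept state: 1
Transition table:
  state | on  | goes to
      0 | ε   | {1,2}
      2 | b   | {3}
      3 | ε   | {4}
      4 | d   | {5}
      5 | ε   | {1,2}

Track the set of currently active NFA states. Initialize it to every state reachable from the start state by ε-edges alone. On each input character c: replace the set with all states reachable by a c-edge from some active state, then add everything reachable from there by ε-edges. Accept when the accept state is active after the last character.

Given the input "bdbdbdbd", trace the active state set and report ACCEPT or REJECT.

Answer: ACCEPT

Derivation:
initial (ε-close {0}): {0,1,2}
'b' @ 1: {3,4}
'd' @ 2: {1,2,5}  [accepting]
'b' @ 3: {3,4}
'd' @ 4: {1,2,5}  [accepting]
'b' @ 5: {3,4}
'd' @ 6: {1,2,5}  [accepting]
'b' @ 7: {3,4}
'd' @ 8: {1,2,5}  [accepting]
final: {1,2,5}; accept 1 in set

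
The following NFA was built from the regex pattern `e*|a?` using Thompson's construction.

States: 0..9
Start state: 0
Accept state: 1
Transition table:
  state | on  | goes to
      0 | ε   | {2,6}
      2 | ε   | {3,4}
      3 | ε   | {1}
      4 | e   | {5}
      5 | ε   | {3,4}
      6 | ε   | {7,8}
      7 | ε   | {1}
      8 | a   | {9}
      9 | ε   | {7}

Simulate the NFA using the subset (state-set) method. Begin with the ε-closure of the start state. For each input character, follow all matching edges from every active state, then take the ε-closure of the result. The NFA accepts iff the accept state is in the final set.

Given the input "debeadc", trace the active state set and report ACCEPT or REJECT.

S₀ = ε-closure({0}) = {0,1,2,3,4,6,7,8}
'd' @ 1: {}  — state set empty
rest 'ebeadc' ignored (set empty)
final: {}; accept 1 not in set

Answer: REJECT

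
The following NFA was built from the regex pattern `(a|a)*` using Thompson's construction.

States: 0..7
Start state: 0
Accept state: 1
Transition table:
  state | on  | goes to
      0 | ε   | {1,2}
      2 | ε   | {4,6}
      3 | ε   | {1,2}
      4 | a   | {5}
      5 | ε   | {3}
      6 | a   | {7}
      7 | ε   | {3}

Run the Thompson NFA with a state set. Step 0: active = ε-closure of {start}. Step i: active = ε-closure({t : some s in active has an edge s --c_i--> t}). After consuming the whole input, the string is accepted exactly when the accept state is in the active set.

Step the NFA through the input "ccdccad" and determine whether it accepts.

S₀ = ε-closure({0}) = {0,1,2,4,6}
'c' @ 1: {}  — dead — no transitions
rest 'cdccad' ignored (set empty)
final: {}; accept 1 not in set

Answer: REJECT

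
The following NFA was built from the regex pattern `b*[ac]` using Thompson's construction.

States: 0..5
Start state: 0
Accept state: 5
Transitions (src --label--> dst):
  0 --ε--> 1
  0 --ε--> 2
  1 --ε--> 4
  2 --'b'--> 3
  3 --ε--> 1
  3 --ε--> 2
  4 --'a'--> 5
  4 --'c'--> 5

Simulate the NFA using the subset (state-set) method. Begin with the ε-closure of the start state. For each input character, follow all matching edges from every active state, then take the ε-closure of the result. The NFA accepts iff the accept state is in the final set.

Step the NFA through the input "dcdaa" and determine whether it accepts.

Answer: REJECT

Derivation:
start: ε-closure({0}) = {0,1,2,4}
'd' @ 1: {}  — state set empty
rest 'cdaa' ignored (set empty)
after full input: {}  (accept=5 not in)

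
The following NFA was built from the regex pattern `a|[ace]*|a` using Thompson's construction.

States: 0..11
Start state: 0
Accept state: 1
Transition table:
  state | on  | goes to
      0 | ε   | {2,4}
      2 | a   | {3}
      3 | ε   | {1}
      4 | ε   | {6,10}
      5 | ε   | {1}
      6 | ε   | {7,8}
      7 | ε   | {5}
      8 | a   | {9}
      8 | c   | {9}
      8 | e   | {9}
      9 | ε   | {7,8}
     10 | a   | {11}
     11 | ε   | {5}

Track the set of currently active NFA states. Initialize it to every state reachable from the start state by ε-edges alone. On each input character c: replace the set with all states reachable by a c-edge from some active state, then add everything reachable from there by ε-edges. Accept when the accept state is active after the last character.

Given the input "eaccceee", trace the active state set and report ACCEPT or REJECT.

S₀ = ε-closure({0}) = {0,1,2,4,5,6,7,8,10}
'e' @ 1: {1,5,7,8,9}  ✓accept
'a' @ 2: {1,5,7,8,9}  ✓accept
'c' @ 3: {1,5,7,8,9}  ✓accept
'c' @ 4: {1,5,7,8,9}  ✓accept
'c' @ 5: {1,5,7,8,9}  ✓accept
'e' @ 6: {1,5,7,8,9}  ✓accept
'e' @ 7: {1,5,7,8,9}  ✓accept
'e' @ 8: {1,5,7,8,9}  ✓accept
after full input: {1,5,7,8,9}  (accept=1 in)

Answer: ACCEPT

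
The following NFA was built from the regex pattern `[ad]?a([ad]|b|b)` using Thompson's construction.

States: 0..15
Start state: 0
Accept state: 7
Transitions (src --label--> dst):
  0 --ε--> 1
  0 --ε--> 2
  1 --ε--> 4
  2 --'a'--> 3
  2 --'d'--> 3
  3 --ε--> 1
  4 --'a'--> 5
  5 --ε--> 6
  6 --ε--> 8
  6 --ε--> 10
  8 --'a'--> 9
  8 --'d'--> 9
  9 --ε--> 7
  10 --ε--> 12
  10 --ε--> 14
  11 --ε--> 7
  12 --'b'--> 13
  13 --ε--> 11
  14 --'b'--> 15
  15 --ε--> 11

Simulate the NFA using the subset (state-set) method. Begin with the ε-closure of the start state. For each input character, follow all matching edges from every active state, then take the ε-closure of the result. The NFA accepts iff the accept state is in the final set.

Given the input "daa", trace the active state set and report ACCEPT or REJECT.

start: ε-closure({0}) = {0,1,2,4}
'd' @ 1: {1,3,4}
'a' @ 2: {5,6,8,10,12,14}
'a' @ 3: {7,9}  [accepting]
end set {7,9} — state 7 in

Answer: ACCEPT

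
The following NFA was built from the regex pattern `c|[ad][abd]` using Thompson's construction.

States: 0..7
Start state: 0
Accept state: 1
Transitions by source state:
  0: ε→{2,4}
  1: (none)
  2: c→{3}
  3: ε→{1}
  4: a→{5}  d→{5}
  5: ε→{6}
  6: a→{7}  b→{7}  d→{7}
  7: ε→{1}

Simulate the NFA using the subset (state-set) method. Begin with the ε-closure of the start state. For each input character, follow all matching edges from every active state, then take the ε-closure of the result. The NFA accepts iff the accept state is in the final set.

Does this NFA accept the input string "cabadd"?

Answer: REJECT

Trace:
initial (ε-close {0}): {0,2,4}
'c' @ 1: {1,3}  ✓accept
'a' @ 2: {}  — state set empty
rest 'badd' ignored (set empty)
final: {}; accept 1 not in set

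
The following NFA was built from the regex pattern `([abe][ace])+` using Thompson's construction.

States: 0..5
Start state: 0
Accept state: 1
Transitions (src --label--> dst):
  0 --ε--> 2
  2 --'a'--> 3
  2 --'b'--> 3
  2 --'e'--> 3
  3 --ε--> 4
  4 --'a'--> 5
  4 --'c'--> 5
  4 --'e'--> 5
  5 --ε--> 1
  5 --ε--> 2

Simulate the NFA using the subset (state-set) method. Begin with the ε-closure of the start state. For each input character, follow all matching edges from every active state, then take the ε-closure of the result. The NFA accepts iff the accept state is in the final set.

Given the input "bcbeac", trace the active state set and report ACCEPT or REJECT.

Answer: ACCEPT

Steps:
start: ε-closure({0}) = {0,2}
'b' @ 1: {3,4}
'c' @ 2: {1,2,5}  ✓accept
'b' @ 3: {3,4}
'e' @ 4: {1,2,5}  ✓accept
'a' @ 5: {3,4}
'c' @ 6: {1,2,5}  ✓accept
final: {1,2,5}; accept 1 in set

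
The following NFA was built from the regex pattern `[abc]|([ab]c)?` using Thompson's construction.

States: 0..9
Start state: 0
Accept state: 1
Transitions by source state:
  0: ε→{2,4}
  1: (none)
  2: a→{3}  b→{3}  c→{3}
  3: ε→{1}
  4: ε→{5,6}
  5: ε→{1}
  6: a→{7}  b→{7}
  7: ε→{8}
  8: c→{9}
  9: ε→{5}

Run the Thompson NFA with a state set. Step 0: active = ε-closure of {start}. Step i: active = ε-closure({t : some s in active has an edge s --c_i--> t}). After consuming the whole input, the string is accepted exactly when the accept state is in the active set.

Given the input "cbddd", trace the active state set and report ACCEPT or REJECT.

start: ε-closure({0}) = {0,1,2,4,5,6}
'c' @ 1: {1,3}  (accept∈set)
'b' @ 2: {}  — no active states
rest 'ddd' ignored (set empty)
final: {}; accept 1 not in set

Answer: REJECT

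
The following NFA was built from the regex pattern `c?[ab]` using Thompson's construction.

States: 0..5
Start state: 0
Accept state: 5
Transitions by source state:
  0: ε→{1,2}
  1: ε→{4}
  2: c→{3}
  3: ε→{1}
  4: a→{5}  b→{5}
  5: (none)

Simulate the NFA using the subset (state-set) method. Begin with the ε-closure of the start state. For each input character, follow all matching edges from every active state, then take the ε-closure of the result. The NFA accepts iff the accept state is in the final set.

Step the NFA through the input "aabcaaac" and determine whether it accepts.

start: ε-closure({0}) = {0,1,2,4}
'a' @ 1: {5}  (accept∈set)
'a' @ 2: {}  — state set empty
rest 'bcaaac' ignored (set empty)
final: {}; accept 5 not in set

Answer: REJECT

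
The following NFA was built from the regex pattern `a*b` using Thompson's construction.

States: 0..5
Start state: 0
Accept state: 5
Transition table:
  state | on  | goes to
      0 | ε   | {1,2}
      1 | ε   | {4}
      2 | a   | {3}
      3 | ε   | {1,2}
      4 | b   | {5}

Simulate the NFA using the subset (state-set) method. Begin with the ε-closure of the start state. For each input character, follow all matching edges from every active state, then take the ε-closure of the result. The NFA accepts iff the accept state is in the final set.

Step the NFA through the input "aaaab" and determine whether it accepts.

initial (ε-close {0}): {0,1,2,4}
'a' @ 1: {1,2,3,4}
'a' @ 2: {1,2,3,4}
'a' @ 3: {1,2,3,4}
'a' @ 4: {1,2,3,4}
'b' @ 5: {5}  (accept∈set)
final: {5}; accept 5 in set

Answer: ACCEPT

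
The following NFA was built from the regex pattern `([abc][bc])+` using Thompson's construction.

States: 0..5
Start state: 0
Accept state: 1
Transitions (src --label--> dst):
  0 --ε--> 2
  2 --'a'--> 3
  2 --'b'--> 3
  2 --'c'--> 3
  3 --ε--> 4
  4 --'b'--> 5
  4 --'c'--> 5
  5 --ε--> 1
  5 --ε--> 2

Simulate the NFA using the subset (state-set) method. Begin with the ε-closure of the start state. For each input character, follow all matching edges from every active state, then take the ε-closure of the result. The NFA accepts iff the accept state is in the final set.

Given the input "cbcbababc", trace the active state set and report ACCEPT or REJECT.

Answer: REJECT

Steps:
start: ε-closure({0}) = {0,2}
'c' @ 1: {3,4}
'b' @ 2: {1,2,5}  [accepting]
'c' @ 3: {3,4}
'b' @ 4: {1,2,5}  [accepting]
'a' @ 5: {3,4}
'b' @ 6: {1,2,5}  [accepting]
'a' @ 7: {3,4}
'b' @ 8: {1,2,5}  [accepting]
'c' @ 9: {3,4}
after full input: {3,4}  (accept=1 not in)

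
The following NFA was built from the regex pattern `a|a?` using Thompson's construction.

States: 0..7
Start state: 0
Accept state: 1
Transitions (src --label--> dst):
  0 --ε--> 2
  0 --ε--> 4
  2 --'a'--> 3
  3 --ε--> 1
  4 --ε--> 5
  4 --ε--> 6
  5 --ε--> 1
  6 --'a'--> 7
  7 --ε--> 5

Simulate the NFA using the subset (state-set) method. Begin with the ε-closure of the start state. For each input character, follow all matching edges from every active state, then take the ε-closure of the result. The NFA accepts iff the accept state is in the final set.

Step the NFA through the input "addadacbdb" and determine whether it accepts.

Answer: REJECT

Steps:
start: ε-closure({0}) = {0,1,2,4,5,6}
'a' @ 1: {1,3,5,7}  [accepting]
'd' @ 2: {}  — state set empty
rest 'dadacbdb' ignored (set empty)
end set {} — state 1 not in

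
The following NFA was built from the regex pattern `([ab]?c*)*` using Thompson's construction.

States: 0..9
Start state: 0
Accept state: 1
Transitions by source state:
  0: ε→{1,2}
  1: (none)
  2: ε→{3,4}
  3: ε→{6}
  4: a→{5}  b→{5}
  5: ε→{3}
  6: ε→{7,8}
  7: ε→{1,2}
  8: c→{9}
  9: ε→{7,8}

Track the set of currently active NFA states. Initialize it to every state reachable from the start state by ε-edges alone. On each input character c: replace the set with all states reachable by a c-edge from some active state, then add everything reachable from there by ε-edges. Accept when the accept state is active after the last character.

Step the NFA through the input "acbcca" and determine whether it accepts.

Answer: ACCEPT

Trace:
initial (ε-close {0}): {0,1,2,3,4,6,7,8}
'a' @ 1: {1,2,3,4,5,6,7,8}  [accepting]
'c' @ 2: {1,2,3,4,6,7,8,9}  [accepting]
'b' @ 3: {1,2,3,4,5,6,7,8}  [accepting]
'c' @ 4: {1,2,3,4,6,7,8,9}  [accepting]
'c' @ 5: {1,2,3,4,6,7,8,9}  [accepting]
'a' @ 6: {1,2,3,4,5,6,7,8}  [accepting]
end set {1,2,3,4,5,6,7,8} — state 1 in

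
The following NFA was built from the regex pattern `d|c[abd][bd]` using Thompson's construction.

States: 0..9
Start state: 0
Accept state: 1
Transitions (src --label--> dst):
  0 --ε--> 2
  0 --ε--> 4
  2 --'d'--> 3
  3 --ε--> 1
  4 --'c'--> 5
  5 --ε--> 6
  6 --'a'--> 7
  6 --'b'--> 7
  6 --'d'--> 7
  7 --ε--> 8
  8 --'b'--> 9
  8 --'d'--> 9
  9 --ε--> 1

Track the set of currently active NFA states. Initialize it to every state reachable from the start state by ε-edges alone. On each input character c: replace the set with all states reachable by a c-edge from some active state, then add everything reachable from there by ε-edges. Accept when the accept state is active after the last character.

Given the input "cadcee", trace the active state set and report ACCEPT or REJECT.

initial (ε-close {0}): {0,2,4}
'c' @ 1: {5,6}
'a' @ 2: {7,8}
'd' @ 3: {1,9}  (accept∈set)
'c' @ 4: {}  — dead — no transitions
rest 'ee' ignored (set empty)
after full input: {}  (accept=1 not in)

Answer: REJECT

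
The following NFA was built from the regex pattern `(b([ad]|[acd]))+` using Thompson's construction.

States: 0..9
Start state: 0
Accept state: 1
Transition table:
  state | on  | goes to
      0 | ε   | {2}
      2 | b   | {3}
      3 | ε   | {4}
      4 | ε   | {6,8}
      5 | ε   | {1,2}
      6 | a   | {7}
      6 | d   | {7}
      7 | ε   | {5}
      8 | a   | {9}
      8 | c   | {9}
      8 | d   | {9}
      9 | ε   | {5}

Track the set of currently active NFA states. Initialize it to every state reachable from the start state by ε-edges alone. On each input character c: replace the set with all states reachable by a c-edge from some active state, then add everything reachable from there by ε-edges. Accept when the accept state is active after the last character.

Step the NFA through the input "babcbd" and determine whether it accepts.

S₀ = ε-closure({0}) = {0,2}
'b' @ 1: {3,4,6,8}
'a' @ 2: {1,2,5,7,9}  [accepting]
'b' @ 3: {3,4,6,8}
'c' @ 4: {1,2,5,9}  [accepting]
'b' @ 5: {3,4,6,8}
'd' @ 6: {1,2,5,7,9}  [accepting]
after full input: {1,2,5,7,9}  (accept=1 in)

Answer: ACCEPT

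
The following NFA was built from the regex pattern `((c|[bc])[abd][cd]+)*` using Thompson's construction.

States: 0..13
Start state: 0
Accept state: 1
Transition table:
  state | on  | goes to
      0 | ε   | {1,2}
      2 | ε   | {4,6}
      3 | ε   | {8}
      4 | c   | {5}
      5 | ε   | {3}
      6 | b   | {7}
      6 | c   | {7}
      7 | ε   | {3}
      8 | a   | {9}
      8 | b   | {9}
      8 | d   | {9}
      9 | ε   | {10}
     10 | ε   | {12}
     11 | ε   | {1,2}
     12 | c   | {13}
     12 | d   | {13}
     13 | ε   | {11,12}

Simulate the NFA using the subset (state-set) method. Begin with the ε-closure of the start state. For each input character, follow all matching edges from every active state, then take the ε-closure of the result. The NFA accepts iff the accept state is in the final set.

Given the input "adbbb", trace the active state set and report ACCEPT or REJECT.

S₀ = ε-closure({0}) = {0,1,2,4,6}
'a' @ 1: {}  — state set empty
rest 'dbbb' ignored (set empty)
final: {}; accept 1 not in set

Answer: REJECT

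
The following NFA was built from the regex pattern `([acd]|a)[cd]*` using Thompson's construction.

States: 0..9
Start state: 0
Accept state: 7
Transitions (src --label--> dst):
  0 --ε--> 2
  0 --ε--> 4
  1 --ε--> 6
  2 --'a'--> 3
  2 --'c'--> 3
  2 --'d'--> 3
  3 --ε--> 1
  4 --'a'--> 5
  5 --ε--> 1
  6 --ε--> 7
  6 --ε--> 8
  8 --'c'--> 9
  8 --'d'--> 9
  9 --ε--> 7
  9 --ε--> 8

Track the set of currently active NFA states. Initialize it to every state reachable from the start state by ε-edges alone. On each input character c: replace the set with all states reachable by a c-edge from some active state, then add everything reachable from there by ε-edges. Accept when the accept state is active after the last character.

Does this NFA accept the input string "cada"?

start: ε-closure({0}) = {0,2,4}
'c' @ 1: {1,3,6,7,8}  (accept∈set)
'a' @ 2: {}  — dead — no transitions
rest 'da' ignored (set empty)
after full input: {}  (accept=7 not in)

Answer: REJECT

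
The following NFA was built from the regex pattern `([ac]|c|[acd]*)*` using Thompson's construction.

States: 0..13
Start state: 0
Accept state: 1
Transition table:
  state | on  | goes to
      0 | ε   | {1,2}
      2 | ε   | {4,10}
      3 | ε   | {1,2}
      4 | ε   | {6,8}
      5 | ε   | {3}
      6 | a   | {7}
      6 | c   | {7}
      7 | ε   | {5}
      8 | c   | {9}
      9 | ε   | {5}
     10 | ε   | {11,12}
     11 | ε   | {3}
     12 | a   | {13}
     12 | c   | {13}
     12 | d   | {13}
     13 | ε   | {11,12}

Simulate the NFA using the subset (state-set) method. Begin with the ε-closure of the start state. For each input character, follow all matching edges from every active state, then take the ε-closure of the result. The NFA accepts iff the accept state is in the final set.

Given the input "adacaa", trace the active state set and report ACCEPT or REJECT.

Answer: ACCEPT

Steps:
start: ε-closure({0}) = {0,1,2,3,4,6,8,10,11,12}
'a' @ 1: {1,2,3,4,5,6,7,8,10,11,12,13}  (accept∈set)
'd' @ 2: {1,2,3,4,6,8,10,11,12,13}  (accept∈set)
'a' @ 3: {1,2,3,4,5,6,7,8,10,11,12,13}  (accept∈set)
'c' @ 4: {1,2,3,4,5,6,7,8,9,10,11,12,13}  (accept∈set)
'a' @ 5: {1,2,3,4,5,6,7,8,10,11,12,13}  (accept∈set)
'a' @ 6: {1,2,3,4,5,6,7,8,10,11,12,13}  (accept∈set)
after full input: {1,2,3,4,5,6,7,8,10,11,12,13}  (accept=1 in)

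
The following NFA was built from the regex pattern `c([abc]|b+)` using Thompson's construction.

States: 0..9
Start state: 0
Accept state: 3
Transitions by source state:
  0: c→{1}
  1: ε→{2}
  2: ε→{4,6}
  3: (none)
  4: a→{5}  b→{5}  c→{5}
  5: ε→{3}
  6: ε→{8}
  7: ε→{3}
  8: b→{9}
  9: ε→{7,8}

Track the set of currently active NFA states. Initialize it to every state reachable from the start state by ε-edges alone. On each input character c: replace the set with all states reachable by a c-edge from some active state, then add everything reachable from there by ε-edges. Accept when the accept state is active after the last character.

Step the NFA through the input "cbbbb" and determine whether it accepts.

initial (ε-close {0}): {0}
'c' @ 1: {1,2,4,6,8}
'b' @ 2: {3,5,7,8,9}  ✓accept
'b' @ 3: {3,7,8,9}  ✓accept
'b' @ 4: {3,7,8,9}  ✓accept
'b' @ 5: {3,7,8,9}  ✓accept
after full input: {3,7,8,9}  (accept=3 in)

Answer: ACCEPT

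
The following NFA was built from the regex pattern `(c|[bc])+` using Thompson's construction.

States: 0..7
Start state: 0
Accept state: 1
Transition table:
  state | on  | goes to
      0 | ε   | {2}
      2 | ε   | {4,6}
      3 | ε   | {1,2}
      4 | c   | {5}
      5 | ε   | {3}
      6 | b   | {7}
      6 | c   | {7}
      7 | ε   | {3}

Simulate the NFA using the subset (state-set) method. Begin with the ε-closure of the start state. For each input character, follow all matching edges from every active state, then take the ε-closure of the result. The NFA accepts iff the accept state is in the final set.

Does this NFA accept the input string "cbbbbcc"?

start: ε-closure({0}) = {0,2,4,6}
'c' @ 1: {1,2,3,4,5,6,7}  ✓accept
'b' @ 2: {1,2,3,4,6,7}  ✓accept
'b' @ 3: {1,2,3,4,6,7}  ✓accept
'b' @ 4: {1,2,3,4,6,7}  ✓accept
'b' @ 5: {1,2,3,4,6,7}  ✓accept
'c' @ 6: {1,2,3,4,5,6,7}  ✓accept
'c' @ 7: {1,2,3,4,5,6,7}  ✓accept
final: {1,2,3,4,5,6,7}; accept 1 in set

Answer: ACCEPT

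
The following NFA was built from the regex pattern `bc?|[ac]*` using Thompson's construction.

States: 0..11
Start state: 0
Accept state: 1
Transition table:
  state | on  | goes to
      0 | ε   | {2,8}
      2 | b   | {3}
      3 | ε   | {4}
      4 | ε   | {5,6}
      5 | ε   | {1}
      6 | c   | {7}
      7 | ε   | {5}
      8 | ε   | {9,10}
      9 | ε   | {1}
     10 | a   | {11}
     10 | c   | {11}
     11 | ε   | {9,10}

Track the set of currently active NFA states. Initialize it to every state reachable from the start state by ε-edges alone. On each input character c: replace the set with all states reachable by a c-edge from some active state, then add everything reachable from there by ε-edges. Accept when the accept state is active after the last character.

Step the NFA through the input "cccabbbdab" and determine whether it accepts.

Answer: REJECT

Steps:
initial (ε-close {0}): {0,1,2,8,9,10}
'c' @ 1: {1,9,10,11}  [accepting]
'c' @ 2: {1,9,10,11}  [accepting]
'c' @ 3: {1,9,10,11}  [accepting]
'a' @ 4: {1,9,10,11}  [accepting]
'b' @ 5: {}  — dead — no transitions
rest 'bbdab' ignored (set empty)
after full input: {}  (accept=1 not in)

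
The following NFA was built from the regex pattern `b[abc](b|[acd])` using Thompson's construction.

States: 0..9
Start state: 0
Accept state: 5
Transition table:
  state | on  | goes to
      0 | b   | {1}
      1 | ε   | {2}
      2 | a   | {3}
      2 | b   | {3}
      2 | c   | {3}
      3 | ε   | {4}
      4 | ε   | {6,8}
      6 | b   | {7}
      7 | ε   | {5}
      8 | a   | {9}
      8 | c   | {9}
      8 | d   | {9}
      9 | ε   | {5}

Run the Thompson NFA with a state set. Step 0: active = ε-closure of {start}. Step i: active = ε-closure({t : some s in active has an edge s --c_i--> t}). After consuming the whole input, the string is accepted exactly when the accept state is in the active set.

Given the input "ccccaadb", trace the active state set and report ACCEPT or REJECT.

Answer: REJECT

Derivation:
S₀ = ε-closure({0}) = {0}
'c' @ 1: {}  — dead — no transitions
rest 'cccaadb' ignored (set empty)
end set {} — state 5 not in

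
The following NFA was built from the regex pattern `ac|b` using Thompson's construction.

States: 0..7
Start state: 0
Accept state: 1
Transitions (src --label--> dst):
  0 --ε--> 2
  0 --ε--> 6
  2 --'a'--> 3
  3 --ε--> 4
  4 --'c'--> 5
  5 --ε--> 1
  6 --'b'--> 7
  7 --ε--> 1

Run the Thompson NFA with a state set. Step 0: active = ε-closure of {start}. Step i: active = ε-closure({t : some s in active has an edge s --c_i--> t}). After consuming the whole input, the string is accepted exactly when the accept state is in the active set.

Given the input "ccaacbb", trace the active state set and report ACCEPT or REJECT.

Answer: REJECT

Trace:
S₀ = ε-closure({0}) = {0,2,6}
'c' @ 1: {}  — dead — no transitions
rest 'caacbb' ignored (set empty)
final: {}; accept 1 not in set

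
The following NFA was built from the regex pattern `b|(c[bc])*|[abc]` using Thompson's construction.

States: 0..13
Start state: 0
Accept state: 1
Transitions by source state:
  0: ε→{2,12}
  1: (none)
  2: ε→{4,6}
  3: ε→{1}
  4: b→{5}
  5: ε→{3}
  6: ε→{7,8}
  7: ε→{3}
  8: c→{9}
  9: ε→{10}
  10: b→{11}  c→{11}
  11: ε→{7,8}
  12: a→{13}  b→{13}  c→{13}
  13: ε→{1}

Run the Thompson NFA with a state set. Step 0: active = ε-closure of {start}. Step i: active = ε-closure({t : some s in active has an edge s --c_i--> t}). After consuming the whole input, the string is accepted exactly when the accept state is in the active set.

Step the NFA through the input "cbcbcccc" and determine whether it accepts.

initial (ε-close {0}): {0,1,2,3,4,6,7,8,12}
'c' @ 1: {1,9,10,13}  (accept∈set)
'b' @ 2: {1,3,7,8,11}  (accept∈set)
'c' @ 3: {9,10}
'b' @ 4: {1,3,7,8,11}  (accept∈set)
'c' @ 5: {9,10}
'c' @ 6: {1,3,7,8,11}  (accept∈set)
'c' @ 7: {9,10}
'c' @ 8: {1,3,7,8,11}  (accept∈set)
end set {1,3,7,8,11} — state 1 in

Answer: ACCEPT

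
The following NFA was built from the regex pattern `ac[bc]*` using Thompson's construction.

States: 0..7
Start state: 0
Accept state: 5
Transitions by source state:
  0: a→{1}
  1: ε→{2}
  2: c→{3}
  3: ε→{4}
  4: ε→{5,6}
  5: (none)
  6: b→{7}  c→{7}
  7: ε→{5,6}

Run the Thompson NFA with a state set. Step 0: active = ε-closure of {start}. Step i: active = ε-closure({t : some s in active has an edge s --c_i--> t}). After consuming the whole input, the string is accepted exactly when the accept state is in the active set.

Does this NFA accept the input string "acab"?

Answer: REJECT

Trace:
initial (ε-close {0}): {0}
'a' @ 1: {1,2}
'c' @ 2: {3,4,5,6}  [accepting]
'a' @ 3: {}  — no active states
rest 'b' ignored (set empty)
final: {}; accept 5 not in set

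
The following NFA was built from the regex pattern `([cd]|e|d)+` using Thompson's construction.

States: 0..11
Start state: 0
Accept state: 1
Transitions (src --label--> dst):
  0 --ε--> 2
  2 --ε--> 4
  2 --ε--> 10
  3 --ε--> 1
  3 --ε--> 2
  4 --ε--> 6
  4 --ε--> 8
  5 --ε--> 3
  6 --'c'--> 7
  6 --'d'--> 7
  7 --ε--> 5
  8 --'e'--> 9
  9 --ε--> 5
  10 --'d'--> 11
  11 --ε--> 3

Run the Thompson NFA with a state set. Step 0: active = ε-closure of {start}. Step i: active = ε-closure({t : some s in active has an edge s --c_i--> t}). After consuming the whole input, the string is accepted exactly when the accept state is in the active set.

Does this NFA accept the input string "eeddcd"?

start: ε-closure({0}) = {0,2,4,6,8,10}
'e' @ 1: {1,2,3,4,5,6,8,9,10}  (accept∈set)
'e' @ 2: {1,2,3,4,5,6,8,9,10}  (accept∈set)
'd' @ 3: {1,2,3,4,5,6,7,8,10,11}  (accept∈set)
'd' @ 4: {1,2,3,4,5,6,7,8,10,11}  (accept∈set)
'c' @ 5: {1,2,3,4,5,6,7,8,10}  (accept∈set)
'd' @ 6: {1,2,3,4,5,6,7,8,10,11}  (accept∈set)
final: {1,2,3,4,5,6,7,8,10,11}; accept 1 in set

Answer: ACCEPT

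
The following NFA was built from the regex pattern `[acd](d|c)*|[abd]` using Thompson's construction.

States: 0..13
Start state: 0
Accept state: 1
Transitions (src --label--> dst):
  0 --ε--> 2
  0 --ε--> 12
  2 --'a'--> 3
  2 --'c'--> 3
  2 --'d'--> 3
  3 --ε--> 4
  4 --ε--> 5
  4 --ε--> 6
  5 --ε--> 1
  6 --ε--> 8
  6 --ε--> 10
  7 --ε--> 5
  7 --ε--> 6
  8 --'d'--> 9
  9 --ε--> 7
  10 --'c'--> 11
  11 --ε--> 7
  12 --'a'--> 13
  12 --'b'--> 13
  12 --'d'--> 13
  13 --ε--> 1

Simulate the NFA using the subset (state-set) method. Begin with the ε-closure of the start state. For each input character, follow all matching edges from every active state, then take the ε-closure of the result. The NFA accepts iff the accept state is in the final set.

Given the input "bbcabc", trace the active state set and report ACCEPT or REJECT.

S₀ = ε-closure({0}) = {0,2,12}
'b' @ 1: {1,13}  ✓accept
'b' @ 2: {}  — state set empty
rest 'cabc' ignored (set empty)
after full input: {}  (accept=1 not in)

Answer: REJECT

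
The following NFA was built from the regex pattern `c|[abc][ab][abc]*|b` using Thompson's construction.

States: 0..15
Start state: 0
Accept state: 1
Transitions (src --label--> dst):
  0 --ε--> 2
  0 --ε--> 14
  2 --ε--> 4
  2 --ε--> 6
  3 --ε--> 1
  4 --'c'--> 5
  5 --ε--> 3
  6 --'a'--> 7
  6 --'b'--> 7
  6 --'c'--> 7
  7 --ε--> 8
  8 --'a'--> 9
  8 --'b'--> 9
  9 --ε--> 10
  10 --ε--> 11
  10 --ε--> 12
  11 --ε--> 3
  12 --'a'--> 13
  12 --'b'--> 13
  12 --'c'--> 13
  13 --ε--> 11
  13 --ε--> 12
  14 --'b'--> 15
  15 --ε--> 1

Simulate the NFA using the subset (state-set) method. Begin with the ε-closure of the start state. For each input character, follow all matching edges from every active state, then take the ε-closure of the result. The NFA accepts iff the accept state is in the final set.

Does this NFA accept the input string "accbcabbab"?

initial (ε-close {0}): {0,2,4,6,14}
'a' @ 1: {7,8}
'c' @ 2: {}  — dead — no transitions
rest 'cbcabbab' ignored (set empty)
after full input: {}  (accept=1 not in)

Answer: REJECT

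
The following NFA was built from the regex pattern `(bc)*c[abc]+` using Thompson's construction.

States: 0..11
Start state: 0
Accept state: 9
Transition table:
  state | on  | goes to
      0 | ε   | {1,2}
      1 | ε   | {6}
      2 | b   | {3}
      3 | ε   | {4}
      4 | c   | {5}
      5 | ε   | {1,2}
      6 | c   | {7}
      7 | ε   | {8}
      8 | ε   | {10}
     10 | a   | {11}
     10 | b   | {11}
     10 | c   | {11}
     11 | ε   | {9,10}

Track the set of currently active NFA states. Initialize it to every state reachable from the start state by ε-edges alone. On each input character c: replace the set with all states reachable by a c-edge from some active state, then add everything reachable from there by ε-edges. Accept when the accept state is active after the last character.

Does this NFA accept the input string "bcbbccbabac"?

start: ε-closure({0}) = {0,1,2,6}
'b' @ 1: {3,4}
'c' @ 2: {1,2,5,6}
'b' @ 3: {3,4}
'b' @ 4: {}  — dead — no transitions
rest 'ccbabac' ignored (set empty)
final: {}; accept 9 not in set

Answer: REJECT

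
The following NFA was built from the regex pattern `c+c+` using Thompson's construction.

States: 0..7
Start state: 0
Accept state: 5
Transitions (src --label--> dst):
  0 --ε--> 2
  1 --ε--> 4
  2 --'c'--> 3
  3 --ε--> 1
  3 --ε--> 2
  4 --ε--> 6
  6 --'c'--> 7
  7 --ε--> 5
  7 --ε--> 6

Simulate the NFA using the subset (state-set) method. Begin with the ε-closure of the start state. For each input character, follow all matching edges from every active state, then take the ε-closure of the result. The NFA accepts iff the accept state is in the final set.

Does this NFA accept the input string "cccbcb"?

Answer: REJECT

Steps:
initial (ε-close {0}): {0,2}
'c' @ 1: {1,2,3,4,6}
'c' @ 2: {1,2,3,4,5,6,7}  (accept∈set)
'c' @ 3: {1,2,3,4,5,6,7}  (accept∈set)
'b' @ 4: {}  — state set empty
rest 'cb' ignored (set empty)
final: {}; accept 5 not in set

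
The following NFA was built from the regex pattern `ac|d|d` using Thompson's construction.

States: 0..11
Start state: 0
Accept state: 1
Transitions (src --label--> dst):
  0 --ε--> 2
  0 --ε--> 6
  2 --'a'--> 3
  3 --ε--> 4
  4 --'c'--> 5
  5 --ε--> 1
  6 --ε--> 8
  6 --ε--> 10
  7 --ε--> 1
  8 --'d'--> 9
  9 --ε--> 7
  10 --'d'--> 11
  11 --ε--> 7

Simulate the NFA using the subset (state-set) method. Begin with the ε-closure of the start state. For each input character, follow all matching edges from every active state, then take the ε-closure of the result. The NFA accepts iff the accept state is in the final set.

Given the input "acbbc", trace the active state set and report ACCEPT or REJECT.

S₀ = ε-closure({0}) = {0,2,6,8,10}
'a' @ 1: {3,4}
'c' @ 2: {1,5}  [accepting]
'b' @ 3: {}  — dead — no transitions
rest 'bc' ignored (set empty)
after full input: {}  (accept=1 not in)

Answer: REJECT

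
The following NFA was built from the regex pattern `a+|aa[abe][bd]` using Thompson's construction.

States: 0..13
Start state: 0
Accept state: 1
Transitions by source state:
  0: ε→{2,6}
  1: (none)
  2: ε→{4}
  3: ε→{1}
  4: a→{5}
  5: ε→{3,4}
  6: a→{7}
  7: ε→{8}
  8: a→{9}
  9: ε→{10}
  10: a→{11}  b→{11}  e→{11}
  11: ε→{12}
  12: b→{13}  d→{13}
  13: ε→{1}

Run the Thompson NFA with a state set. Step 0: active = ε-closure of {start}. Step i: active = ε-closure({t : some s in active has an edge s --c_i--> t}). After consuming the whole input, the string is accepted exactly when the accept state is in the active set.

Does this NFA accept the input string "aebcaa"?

initial (ε-close {0}): {0,2,4,6}
'a' @ 1: {1,3,4,5,7,8}  ✓accept
'e' @ 2: {}  — dead — no transitions
rest 'bcaa' ignored (set empty)
end set {} — state 1 not in

Answer: REJECT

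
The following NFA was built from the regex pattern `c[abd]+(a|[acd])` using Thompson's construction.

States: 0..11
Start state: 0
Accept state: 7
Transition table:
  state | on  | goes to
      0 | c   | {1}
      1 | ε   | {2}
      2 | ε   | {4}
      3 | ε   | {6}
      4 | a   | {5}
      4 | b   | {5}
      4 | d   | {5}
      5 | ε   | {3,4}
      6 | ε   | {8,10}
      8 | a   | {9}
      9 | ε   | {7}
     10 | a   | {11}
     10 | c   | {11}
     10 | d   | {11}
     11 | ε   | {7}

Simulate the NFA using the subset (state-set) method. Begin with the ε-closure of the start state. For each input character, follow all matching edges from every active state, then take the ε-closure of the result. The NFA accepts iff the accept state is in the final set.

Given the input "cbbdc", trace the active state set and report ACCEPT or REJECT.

Answer: ACCEPT

Trace:
S₀ = ε-closure({0}) = {0}
'c' @ 1: {1,2,4}
'b' @ 2: {3,4,5,6,8,10}
'b' @ 3: {3,4,5,6,8,10}
'd' @ 4: {3,4,5,6,7,8,10,11}  [accepting]
'c' @ 5: {7,11}  [accepting]
end set {7,11} — state 7 in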